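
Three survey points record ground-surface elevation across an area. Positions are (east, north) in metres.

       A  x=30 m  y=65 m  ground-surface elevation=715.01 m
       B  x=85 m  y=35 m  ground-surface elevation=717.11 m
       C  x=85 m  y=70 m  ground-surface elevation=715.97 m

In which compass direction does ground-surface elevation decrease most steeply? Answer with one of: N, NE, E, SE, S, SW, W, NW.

With z = a·x + b·y + c and A as origin, the differences give:
  55·a + (-30)·b = +2.10
  55·a + 5·b = +0.96
Eliminate b (×5 and ×(-30), subtract): 1925·a = 39.300 → a = ∂z/∂x = +0.02042
Back-substitute: b = ∂z/∂y = -0.03257.
Steepest decrease is along −∇f = (-0.02042 E, +0.03257 N) → northwest.

NW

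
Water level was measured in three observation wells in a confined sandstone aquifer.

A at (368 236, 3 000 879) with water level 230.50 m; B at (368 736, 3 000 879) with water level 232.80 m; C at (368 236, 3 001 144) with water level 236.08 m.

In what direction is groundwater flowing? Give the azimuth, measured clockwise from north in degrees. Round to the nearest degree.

∂h/∂x = (232.80 − 230.50) / (368736 − 368236) = +0.004600
∂h/∂y = (236.08 − 230.50) / (3001144 − 3000879) = +0.02106
Flow direction (−∇h) has components (-0.004600 E, -0.02106 N).
Azimuth = atan2(E, N) = atan2(-0.004600, -0.02106) = 192.3° ≈ 192°.

192°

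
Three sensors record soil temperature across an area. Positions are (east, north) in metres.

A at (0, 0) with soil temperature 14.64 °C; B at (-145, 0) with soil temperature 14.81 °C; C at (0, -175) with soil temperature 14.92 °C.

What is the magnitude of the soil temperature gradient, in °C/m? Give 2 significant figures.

∂T/∂x = (14.81 − 14.64) / (-145 − 0) = -0.001172
∂T/∂y = (14.92 − 14.64) / (-175 − 0) = -0.001600
|∇f| = √(-0.001172² + -0.001600²) = 0.001983 °C/m

0.0020 °C/m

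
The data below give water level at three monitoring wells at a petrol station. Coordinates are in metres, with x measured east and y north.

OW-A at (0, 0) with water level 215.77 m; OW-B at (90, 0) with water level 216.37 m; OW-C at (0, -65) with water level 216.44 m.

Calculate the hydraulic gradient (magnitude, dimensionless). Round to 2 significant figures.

0.012

∂h/∂x = (216.37 − 215.77) / (90 − 0) = +0.006667
∂h/∂y = (216.44 − 215.77) / (-65 − 0) = -0.01031
|∇h| = √(0.006667² + -0.01031²) = 0.01228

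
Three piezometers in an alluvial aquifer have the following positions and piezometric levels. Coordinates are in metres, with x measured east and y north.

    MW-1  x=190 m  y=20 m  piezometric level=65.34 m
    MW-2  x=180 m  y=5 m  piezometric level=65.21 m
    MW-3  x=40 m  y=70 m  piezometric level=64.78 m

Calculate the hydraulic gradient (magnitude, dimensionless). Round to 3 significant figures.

Taking MW-1 as reference: MW-2−MW-1 = (-10, -15, -0.13); MW-3−MW-1 = (-150, 50, -0.56).
Determinant of the coordinate differences = (-10)·50 − (-150)·(-15) = -2750.
∂h/∂x = [(-0.13)·50 − (-0.56)·(-15)] / -2750 = +0.005418
∂h/∂y = [(-10)·(-0.56) − (-150)·(-0.13)] / -2750 = +0.005055
|∇h| = √(0.005418² + 0.005055²) = 0.00741

0.00741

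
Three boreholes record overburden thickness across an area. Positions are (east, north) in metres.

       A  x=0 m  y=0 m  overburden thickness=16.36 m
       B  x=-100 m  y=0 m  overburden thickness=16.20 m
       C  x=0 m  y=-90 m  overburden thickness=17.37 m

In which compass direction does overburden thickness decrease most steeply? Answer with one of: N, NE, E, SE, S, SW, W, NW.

N

∂d/∂x = (16.20 − 16.36) / (-100 − 0) = +0.001600
∂d/∂y = (17.37 − 16.36) / (-90 − 0) = -0.01122
Steepest decrease is along −∇f = (-0.001600 E, +0.01122 N) → north.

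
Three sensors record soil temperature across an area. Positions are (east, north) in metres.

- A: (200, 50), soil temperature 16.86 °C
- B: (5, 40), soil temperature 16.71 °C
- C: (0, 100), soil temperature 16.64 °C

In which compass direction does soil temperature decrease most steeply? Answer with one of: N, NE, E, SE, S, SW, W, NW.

NW

Taking A as reference: B−A = (-195, -10, -0.15); C−A = (-200, 50, -0.22).
Determinant of the coordinate differences = (-195)·50 − (-200)·(-10) = -11750.
∂T/∂x = [(-0.15)·50 − (-0.22)·(-10)] / -11750 = +0.0008255
∂T/∂y = [(-195)·(-0.22) − (-200)·(-0.15)] / -11750 = -0.001098
Steepest decrease is along −∇f = (-0.0008255 E, +0.001098 N) → northwest.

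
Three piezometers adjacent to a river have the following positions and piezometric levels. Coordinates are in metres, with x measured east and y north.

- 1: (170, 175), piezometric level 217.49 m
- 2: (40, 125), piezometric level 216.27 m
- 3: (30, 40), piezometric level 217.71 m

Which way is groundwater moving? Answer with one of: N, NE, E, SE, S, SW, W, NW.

Three-point gradient (reference 1): Δ to 2 = (-130, -50, -1.22), Δ to 3 = (-140, -135, +0.22).
∂h/∂x = +0.01665, ∂h/∂y = -0.01890 (det = 10550).
Flow = −∇h = (-0.01665 east, +0.01890 north), which points northwest.

NW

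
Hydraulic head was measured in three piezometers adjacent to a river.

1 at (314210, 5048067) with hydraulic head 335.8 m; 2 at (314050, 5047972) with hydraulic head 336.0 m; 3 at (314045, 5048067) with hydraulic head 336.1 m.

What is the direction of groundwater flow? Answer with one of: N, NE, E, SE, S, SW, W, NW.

With h = a·x + b·y + c and 1 as origin, the differences give:
  (-160)·a + (-95)·b = +0.2
  (-165)·a + 0·b = +0.3
Eliminate b (×0 and ×(-95), subtract): -15675·a = 28.50 → a = ∂h/∂x = -0.001818
Back-substitute: b = ∂h/∂y = +0.0009569.
Flow = −∇h = (+0.001818 east, -0.0009569 north), which points southeast.

SE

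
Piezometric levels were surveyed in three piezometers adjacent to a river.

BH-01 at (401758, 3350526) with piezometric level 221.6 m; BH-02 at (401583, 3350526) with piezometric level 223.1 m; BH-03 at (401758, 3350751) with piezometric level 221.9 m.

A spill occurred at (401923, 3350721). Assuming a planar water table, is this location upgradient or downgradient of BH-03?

∂h/∂x = (223.1 − 221.6) / (401583 − 401758) = -0.008571
∂h/∂y = (221.9 − 221.6) / (3350751 − 3350526) = +0.001333
Head at (401923, 3350721) = 221.6 + (-0.008571)·(165) + (+0.001333)·(195) = 220.45 m.
That is lower than the 221.9 m at BH-03, so the point is downgradient.

downgradient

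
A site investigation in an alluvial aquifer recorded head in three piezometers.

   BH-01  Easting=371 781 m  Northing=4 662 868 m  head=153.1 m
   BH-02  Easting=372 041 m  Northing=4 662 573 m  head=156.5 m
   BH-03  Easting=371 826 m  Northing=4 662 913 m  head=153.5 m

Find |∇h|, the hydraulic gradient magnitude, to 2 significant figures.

Taking BH-01 as reference: BH-02−BH-01 = (260, -295, +3.4); BH-03−BH-01 = (45, 45, +0.4).
Solve a·Δx + b·Δy = Δh: det = 260·45 − 45·(-295) = 24975.
∂h/∂x = [(+3.4)·45 − (+0.4)·(-295)] / 24975 = +0.01085
∂h/∂y = [260·(+0.4) − 45·(+3.4)] / 24975 = -0.001962
|∇h| = √(0.01085² + -0.001962²) = 0.01103

0.011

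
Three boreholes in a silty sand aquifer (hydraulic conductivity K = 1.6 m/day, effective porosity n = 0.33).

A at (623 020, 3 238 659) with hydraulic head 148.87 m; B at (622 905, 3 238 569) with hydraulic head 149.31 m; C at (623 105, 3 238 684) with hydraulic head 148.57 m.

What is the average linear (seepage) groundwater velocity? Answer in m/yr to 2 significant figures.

6.0 m/yr

Taking A as reference: B−A = (-115, -90, +0.44); C−A = (85, 25, -0.30).
Solve a·Δx + b·Δy = Δh: det = (-115)·25 − 85·(-90) = 4775.
∂h/∂x = [(+0.44)·25 − (-0.30)·(-90)] / 4775 = -0.003351
∂h/∂y = [(-115)·(-0.30) − 85·(+0.44)] / 4775 = -0.0006073
|∇h| = √(-0.003351² + -0.0006073²) = 0.003406
Seepage velocity v = K·i/n = 1.6 × 0.003406 / 0.33 = 0.01651 m/day = 6.03 m/yr.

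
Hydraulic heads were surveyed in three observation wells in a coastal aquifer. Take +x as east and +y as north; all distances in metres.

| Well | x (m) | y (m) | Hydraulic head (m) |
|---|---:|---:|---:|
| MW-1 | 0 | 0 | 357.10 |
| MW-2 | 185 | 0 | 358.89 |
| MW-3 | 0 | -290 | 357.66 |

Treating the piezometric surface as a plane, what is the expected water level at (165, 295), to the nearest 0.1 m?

358.1 m

∂h/∂x = (358.89 − 357.10) / (185 − 0) = +0.009676
∂h/∂y = (357.66 − 357.10) / (-290 − 0) = -0.001931
h(165, 295) = 357.10 + (+0.009676)·(165) + (-0.001931)·(295) = 357.10 +1.596 -0.570 = 358.127 m.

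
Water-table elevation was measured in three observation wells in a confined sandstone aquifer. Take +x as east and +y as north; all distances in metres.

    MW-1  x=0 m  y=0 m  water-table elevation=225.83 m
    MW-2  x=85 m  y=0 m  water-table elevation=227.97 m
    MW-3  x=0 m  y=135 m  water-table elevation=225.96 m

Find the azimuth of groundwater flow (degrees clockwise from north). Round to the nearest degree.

∂h/∂x = (227.97 − 225.83) / (85 − 0) = +0.02518
∂h/∂y = (225.96 − 225.83) / (135 − 0) = +0.0009630
Flow direction (−∇h) has components (-0.02518 E, -0.0009630 N).
Azimuth = atan2(E, N) = atan2(-0.02518, -0.0009630) = 267.8° ≈ 268°.

268°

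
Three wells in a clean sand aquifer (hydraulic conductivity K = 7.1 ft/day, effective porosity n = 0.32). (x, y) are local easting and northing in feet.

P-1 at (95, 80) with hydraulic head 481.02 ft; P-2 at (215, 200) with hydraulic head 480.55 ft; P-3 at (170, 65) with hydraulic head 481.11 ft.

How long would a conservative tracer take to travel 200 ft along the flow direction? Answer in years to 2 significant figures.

With h = a·x + b·y + c and P-1 as origin, the differences give:
  120·a + 120·b = -0.47
  75·a + (-15)·b = +0.09
Eliminate b (×(-15) and ×120, subtract): -10800·a = -3.750 → a = ∂h/∂x = +0.0003472
Back-substitute: b = ∂h/∂y = -0.004264.
|∇h| = √(0.0003472² + -0.004264²) = 0.004278
Seepage velocity v = K·i/n = 7.1 × 0.004278 / 0.32 = 0.09492 ft/day.
t = 200 / 0.09492 = 2107 days = 5.77 years.

5.8 years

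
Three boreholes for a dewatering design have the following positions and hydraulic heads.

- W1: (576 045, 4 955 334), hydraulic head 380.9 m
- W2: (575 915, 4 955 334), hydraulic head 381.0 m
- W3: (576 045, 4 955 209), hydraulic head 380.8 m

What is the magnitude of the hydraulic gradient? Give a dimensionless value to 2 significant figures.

0.0011

∂h/∂x = (381.0 − 380.9) / (575915 − 576045) = -0.0007692
∂h/∂y = (380.8 − 380.9) / (4955209 − 4955334) = +0.0008000
|∇h| = √(-0.0007692² + 0.0008000²) = 0.00111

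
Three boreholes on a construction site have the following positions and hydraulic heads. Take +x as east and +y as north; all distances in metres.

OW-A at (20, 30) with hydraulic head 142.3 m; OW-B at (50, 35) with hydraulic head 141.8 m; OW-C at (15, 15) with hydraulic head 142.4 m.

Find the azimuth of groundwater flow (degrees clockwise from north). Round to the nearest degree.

With h = a·x + b·y + c and OW-A as origin, the differences give:
  30·a + 5·b = -0.5
  (-5)·a + (-15)·b = +0.1
Eliminate b (×(-15) and ×5, subtract): -425·a = 7.00 → a = ∂h/∂x = -0.01647
Back-substitute: b = ∂h/∂y = -0.001176.
Flow direction (−∇h) has components (+0.01647 E, +0.001176 N).
Azimuth = atan2(E, N) = atan2(+0.01647, +0.001176) = 85.9° ≈ 086°.

086°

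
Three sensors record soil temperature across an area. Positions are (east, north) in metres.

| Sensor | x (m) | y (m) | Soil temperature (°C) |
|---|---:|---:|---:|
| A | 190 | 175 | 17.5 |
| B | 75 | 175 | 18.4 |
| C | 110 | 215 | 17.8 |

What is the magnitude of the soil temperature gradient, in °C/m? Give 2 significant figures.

0.011 °C/m

Taking A as reference: B−A = (-115, 0, +0.9); C−A = (-80, 40, +0.3).
Determinant of the coordinate differences = (-115)·40 − (-80)·0 = -4600.
∂T/∂x = [(+0.9)·40 − (+0.3)·0] / -4600 = -0.007826
∂T/∂y = [(-115)·(+0.3) − (-80)·(+0.9)] / -4600 = -0.008152
|∇f| = √(-0.007826² + -0.008152²) = 0.0113 °C/m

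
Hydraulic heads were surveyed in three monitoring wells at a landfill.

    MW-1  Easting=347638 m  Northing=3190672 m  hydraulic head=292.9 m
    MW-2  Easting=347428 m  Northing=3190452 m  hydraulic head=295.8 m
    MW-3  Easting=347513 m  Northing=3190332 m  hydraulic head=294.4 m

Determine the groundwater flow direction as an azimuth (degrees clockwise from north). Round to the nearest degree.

094°

Differences from MW-1: to MW-2 (Δx, Δy, Δh) = (-210, -220, +2.9); to MW-3 = (-125, -340, +1.5).
Determinant of the coordinate differences = (-210)·(-340) − (-125)·(-220) = 43900.
∂h/∂x = [(+2.9)·(-340) − (+1.5)·(-220)] / 43900 = -0.01494
∂h/∂y = [(-210)·(+1.5) − (-125)·(+2.9)] / 43900 = +0.001082
Flow direction (−∇h) has components (+0.01494 E, -0.001082 N).
Azimuth = atan2(E, N) = atan2(+0.01494, -0.001082) = 94.1° ≈ 094°.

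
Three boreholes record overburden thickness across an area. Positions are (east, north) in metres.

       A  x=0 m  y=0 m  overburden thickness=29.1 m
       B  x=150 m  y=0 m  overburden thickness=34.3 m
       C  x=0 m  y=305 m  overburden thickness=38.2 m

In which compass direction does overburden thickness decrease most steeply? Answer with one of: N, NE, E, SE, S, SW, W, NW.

∂d/∂x = (34.3 − 29.1) / (150 − 0) = +0.03467
∂d/∂y = (38.2 − 29.1) / (305 − 0) = +0.02984
Steepest decrease is along −∇f = (-0.03467 E, -0.02984 N) → southwest.

SW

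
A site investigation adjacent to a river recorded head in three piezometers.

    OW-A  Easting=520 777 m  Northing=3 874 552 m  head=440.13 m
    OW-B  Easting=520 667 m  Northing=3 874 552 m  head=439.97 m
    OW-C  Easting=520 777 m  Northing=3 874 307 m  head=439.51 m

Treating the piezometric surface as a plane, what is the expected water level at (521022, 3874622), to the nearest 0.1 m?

440.7 m

∂h/∂x = (439.97 − 440.13) / (520667 − 520777) = +0.001455
∂h/∂y = (439.51 − 440.13) / (3874307 − 3874552) = +0.002531
h(521022, 3874622) = 440.13 + (+0.001455)·(245) + (+0.002531)·(70) = 440.13 +0.356 +0.177 = 440.664 m.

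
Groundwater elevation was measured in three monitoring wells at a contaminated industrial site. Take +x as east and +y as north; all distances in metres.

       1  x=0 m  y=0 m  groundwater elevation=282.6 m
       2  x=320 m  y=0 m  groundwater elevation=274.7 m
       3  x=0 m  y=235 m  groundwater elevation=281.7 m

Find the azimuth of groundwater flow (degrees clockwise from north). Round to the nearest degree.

∂h/∂x = (274.7 − 282.6) / (320 − 0) = -0.02469
∂h/∂y = (281.7 − 282.6) / (235 − 0) = -0.003830
Flow direction (−∇h) has components (+0.02469 E, +0.003830 N).
Azimuth = atan2(E, N) = atan2(+0.02469, +0.003830) = 81.2° ≈ 081°.

081°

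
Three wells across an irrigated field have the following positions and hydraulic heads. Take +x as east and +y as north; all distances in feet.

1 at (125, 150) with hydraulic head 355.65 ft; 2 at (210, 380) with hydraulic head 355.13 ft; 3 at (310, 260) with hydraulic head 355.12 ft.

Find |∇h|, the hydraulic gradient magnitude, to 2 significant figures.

0.0025

With h = a·x + b·y + c and 1 as origin, the differences give:
  85·a + 230·b = -0.52
  185·a + 110·b = -0.53
Eliminate b (×110 and ×230, subtract): -33200·a = 64.700 → a = ∂h/∂x = -0.001949
Back-substitute: b = ∂h/∂y = -0.001541.
|∇h| = √(-0.001949² + -0.001541²) = 0.002485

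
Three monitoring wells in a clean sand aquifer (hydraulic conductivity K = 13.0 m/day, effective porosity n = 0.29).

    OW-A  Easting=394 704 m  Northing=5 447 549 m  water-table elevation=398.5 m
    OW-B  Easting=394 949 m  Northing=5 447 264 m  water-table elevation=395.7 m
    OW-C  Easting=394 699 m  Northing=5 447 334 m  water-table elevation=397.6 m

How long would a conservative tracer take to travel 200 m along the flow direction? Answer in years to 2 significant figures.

With h = a·x + b·y + c and OW-A as origin, the differences give:
  245·a + (-285)·b = -2.8
  (-5)·a + (-215)·b = -0.9
Eliminate b (×(-215) and ×(-285), subtract): -54100·a = 345.50 → a = ∂h/∂x = -0.006386
Back-substitute: b = ∂h/∂y = +0.004335.
|∇h| = √(-0.006386² + 0.004335²) = 0.007718
Seepage velocity v = K·i/n = 13.0 × 0.007718 / 0.29 = 0.346 m/day.
t = 200 / 0.346 = 578 days = 1.58 years.

1.6 years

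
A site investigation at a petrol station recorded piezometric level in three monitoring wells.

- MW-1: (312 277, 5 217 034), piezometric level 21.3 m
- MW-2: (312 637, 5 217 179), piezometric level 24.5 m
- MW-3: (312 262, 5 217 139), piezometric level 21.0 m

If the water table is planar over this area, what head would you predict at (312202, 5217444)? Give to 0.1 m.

Three-point gradient (reference MW-1): Δ to MW-2 = (360, 145, +3.2), Δ to MW-3 = (-15, 105, -0.3).
∂h/∂x = +0.009493, ∂h/∂y = -0.001501 (det = 39975).
h(312202, 5217444) = 21.3 + (+0.009493)·(-75) + (-0.001501)·(410) = 21.3 -0.712 -0.615 = 19.973 m.

20.0 m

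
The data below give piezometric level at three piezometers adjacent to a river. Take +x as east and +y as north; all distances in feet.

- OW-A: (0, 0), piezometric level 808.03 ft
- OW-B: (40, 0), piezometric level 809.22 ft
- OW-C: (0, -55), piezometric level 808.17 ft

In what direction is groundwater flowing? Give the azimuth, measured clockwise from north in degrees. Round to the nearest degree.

∂h/∂x = (809.22 − 808.03) / (40 − 0) = +0.02975
∂h/∂y = (808.17 − 808.03) / (-55 − 0) = -0.002545
Flow direction (−∇h) has components (-0.02975 E, +0.002545 N).
Azimuth = atan2(E, N) = atan2(-0.02975, +0.002545) = 274.9° ≈ 275°.

275°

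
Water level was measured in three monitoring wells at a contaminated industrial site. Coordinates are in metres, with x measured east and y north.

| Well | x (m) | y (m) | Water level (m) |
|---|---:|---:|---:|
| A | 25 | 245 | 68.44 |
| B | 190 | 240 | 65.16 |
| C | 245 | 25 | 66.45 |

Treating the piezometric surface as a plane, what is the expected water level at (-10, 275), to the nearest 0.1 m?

With h = a·x + b·y + c and A as origin, the differences give:
  165·a + (-5)·b = -3.28
  220·a + (-220)·b = -1.99
Eliminate b (×(-220) and ×(-5), subtract): -35200·a = 711.650 → a = ∂h/∂x = -0.02022
Back-substitute: b = ∂h/∂y = -0.01117.
h(-10, 275) = 68.44 + (-0.02022)·(-35) + (-0.01117)·(30) = 68.44 +0.708 -0.335 = 68.812 m.

68.8 m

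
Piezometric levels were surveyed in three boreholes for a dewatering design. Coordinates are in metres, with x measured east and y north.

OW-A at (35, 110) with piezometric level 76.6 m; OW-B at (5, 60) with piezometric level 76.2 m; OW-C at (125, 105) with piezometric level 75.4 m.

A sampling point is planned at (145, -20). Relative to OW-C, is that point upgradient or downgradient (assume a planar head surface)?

downgradient

Differences from OW-A: to OW-B (Δx, Δy, Δh) = (-30, -50, -0.4); to OW-C = (90, -5, -1.2).
Solve a·Δx + b·Δy = Δh: det = (-30)·(-5) − 90·(-50) = 4650.
∂h/∂x = [(-0.4)·(-5) − (-1.2)·(-50)] / 4650 = -0.01247
∂h/∂y = [(-30)·(-1.2) − 90·(-0.4)] / 4650 = +0.01548
Head at (145, -20) = 76.6 + (-0.01247)·(110) + (+0.01548)·(-130) = 73.22 m.
That is lower than the 75.4 m at OW-C, so the point is downgradient.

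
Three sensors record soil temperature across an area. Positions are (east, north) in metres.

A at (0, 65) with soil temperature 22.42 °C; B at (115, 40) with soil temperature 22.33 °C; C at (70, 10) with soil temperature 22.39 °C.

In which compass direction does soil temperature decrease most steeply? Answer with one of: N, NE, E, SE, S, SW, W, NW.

With T = a·x + b·y + c and A as origin, the differences give:
  115·a + (-25)·b = -0.09
  70·a + (-55)·b = -0.03
Eliminate b (×(-55) and ×(-25), subtract): -4575·a = 4.200 → a = ∂T/∂x = -0.0009180
Back-substitute: b = ∂T/∂y = -0.0006230.
Steepest decrease is along −∇f = (+0.0009180 E, +0.0006230 N) → northeast.

NE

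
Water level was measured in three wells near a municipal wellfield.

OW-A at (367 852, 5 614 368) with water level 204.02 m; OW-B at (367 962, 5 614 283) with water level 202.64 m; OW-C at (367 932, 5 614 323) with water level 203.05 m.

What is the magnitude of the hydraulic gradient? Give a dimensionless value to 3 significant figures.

0.0112

With h = a·x + b·y + c and OW-A as origin, the differences give:
  110·a + (-85)·b = -1.38
  80·a + (-45)·b = -0.97
Eliminate b (×(-45) and ×(-85), subtract): 1850·a = -20.350 → a = ∂h/∂x = -0.01100
Back-substitute: b = ∂h/∂y = +0.002000.
|∇h| = √(-0.01100² + 0.002000²) = 0.01118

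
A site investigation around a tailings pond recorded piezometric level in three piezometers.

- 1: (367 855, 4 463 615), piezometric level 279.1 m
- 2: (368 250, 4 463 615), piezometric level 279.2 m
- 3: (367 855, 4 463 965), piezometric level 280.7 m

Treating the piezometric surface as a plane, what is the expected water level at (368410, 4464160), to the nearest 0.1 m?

281.7 m

∂h/∂x = (279.2 − 279.1) / (368250 − 367855) = +0.0002532
∂h/∂y = (280.7 − 279.1) / (4463965 − 4463615) = +0.004571
h(368410, 4464160) = 279.1 + (+0.0002532)·(555) + (+0.004571)·(545) = 279.1 +0.141 +2.491 = 281.732 m.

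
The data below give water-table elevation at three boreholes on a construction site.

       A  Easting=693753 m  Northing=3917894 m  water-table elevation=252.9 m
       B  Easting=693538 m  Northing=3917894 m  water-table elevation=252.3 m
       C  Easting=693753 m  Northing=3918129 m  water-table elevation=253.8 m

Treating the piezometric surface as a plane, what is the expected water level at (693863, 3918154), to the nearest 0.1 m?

254.2 m

∂h/∂x = (252.3 − 252.9) / (693538 − 693753) = +0.002791
∂h/∂y = (253.8 − 252.9) / (3918129 − 3917894) = +0.003830
h(693863, 3918154) = 252.9 + (+0.002791)·(110) + (+0.003830)·(260) = 252.9 +0.307 +0.996 = 254.203 m.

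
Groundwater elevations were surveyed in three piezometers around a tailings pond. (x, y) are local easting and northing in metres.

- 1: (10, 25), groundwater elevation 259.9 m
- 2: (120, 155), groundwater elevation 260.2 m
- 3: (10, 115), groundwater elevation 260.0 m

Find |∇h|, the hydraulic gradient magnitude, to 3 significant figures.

Taking 1 as reference: 2−1 = (110, 130, +0.3); 3−1 = (0, 90, +0.1).
Determinant of the coordinate differences = 110·90 − 0·130 = 9900.
∂h/∂x = [(+0.3)·90 − (+0.1)·130] / 9900 = +0.001414
∂h/∂y = [110·(+0.1) − 0·(+0.3)] / 9900 = +0.001111
|∇h| = √(0.001414² + 0.001111²) = 0.001798

0.00180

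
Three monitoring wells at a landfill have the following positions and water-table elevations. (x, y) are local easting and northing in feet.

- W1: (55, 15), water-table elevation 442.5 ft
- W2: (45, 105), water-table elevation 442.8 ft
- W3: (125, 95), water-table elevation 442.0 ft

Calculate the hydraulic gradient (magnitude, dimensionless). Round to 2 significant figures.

Differences from W1: to W2 (Δx, Δy, Δh) = (-10, 90, +0.3); to W3 = (70, 80, -0.5).
Determinant of the coordinate differences = (-10)·80 − 70·90 = -7100.
∂h/∂x = [(+0.3)·80 − (-0.5)·90] / -7100 = -0.009718
∂h/∂y = [(-10)·(-0.5) − 70·(+0.3)] / -7100 = +0.002254
|∇h| = √(-0.009718² + 0.002254²) = 0.009976

0.0100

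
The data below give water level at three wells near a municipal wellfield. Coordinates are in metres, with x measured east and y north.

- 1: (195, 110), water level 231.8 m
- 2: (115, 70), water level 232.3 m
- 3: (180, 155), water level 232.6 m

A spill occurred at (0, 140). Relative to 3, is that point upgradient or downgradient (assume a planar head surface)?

upgradient

Differences from 1: to 2 (Δx, Δy, Δh) = (-80, -40, +0.5); to 3 = (-15, 45, +0.8).
Solve a·Δx + b·Δy = Δh: det = (-80)·45 − (-15)·(-40) = -4200.
∂h/∂x = [(+0.5)·45 − (+0.8)·(-40)] / -4200 = -0.01298
∂h/∂y = [(-80)·(+0.8) − (-15)·(+0.5)] / -4200 = +0.01345
Head at (0, 140) = 231.8 + (-0.01298)·(-195) + (+0.01345)·(30) = 234.73 m.
That is higher than the 232.6 m at 3, so the point is upgradient.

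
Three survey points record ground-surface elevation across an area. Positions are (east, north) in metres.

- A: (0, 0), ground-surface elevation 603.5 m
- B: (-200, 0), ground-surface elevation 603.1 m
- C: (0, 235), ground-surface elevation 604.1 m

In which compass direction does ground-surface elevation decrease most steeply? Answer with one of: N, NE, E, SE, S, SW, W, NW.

∂z/∂x = (603.1 − 603.5) / (-200 − 0) = +0.002000
∂z/∂y = (604.1 − 603.5) / (235 − 0) = +0.002553
Steepest decrease is along −∇f = (-0.002000 E, -0.002553 N) → southwest.

SW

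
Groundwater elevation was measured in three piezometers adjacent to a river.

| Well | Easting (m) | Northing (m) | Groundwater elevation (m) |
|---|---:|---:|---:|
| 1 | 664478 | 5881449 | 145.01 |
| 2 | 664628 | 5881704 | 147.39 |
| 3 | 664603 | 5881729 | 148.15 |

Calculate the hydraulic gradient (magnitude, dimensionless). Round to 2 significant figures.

0.022

With h = a·x + b·y + c and 1 as origin, the differences give:
  150·a + 255·b = +2.38
  125·a + 280·b = +3.14
Eliminate b (×280 and ×255, subtract): 10125·a = -134.300 → a = ∂h/∂x = -0.01326
Back-substitute: b = ∂h/∂y = +0.01714.
|∇h| = √(-0.01326² + 0.01714²) = 0.02167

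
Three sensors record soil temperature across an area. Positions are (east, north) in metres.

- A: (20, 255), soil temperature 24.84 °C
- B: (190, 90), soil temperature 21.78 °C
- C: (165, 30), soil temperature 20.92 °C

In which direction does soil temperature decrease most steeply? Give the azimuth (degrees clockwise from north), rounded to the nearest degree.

Taking A as reference: B−A = (170, -165, -3.06); C−A = (145, -225, -3.92).
Solve a·Δx + b·Δy = ΔT: det = 170·(-225) − 145·(-165) = -14325.
∂T/∂x = [(-3.06)·(-225) − (-3.92)·(-165)] / -14325 = -0.002911
∂T/∂y = [170·(-3.92) − 145·(-3.06)] / -14325 = +0.01555
Steepest decrease is along −∇f: components (+0.002911 E, -0.01555 N).
Azimuth = atan2(+0.002911, -0.01555) = 169.4° ≈ 169°.

169°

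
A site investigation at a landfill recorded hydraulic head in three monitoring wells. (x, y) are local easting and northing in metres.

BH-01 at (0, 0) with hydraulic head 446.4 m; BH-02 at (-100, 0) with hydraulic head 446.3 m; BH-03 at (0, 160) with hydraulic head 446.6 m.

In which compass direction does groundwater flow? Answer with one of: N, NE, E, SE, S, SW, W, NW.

∂h/∂x = (446.3 − 446.4) / (-100 − 0) = +0.0010000
∂h/∂y = (446.6 − 446.4) / (160 − 0) = +0.001250
Flow = −∇h = (-0.0010000 east, -0.001250 north), which points southwest.

SW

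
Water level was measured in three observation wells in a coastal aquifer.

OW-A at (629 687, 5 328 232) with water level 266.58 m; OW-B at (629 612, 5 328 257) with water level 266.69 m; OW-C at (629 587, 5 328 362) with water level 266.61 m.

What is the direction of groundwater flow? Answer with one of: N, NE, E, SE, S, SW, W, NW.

Differences from OW-A: to OW-B (Δx, Δy, Δh) = (-75, 25, +0.11); to OW-C = (-100, 130, +0.03).
Solve a·Δx + b·Δy = Δh: det = (-75)·130 − (-100)·25 = -7250.
∂h/∂x = [(+0.11)·130 − (+0.03)·25] / -7250 = -0.001869
∂h/∂y = [(-75)·(+0.03) − (-100)·(+0.11)] / -7250 = -0.001207
Flow = −∇h = (+0.001869 east, +0.001207 north), which points northeast.

NE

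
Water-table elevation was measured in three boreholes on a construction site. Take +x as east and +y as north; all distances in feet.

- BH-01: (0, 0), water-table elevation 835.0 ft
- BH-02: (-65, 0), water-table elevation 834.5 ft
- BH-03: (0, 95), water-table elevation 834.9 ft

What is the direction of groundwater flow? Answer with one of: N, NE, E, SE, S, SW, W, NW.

∂h/∂x = (834.5 − 835.0) / (-65 − 0) = +0.007692
∂h/∂y = (834.9 − 835.0) / (95 − 0) = -0.001053
Flow = −∇h = (-0.007692 east, +0.001053 north), which points west.

W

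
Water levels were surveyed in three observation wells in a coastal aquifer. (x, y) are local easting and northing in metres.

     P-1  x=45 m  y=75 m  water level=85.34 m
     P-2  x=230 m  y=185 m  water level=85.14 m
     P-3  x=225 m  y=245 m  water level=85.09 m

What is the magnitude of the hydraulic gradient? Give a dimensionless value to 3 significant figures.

0.00104

Three-point gradient (reference P-1): Δ to P-2 = (185, 110, -0.20), Δ to P-3 = (180, 170, -0.25).
∂h/∂x = -0.0005579, ∂h/∂y = -0.0008798 (det = 11650).
|∇h| = √(-0.0005579² + -0.0008798²) = 0.001042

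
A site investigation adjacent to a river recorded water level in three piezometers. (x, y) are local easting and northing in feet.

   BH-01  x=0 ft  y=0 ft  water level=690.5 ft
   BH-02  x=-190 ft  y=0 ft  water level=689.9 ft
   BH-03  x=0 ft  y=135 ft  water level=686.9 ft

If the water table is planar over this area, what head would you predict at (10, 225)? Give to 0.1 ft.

∂h/∂x = (689.9 − 690.5) / (-190 − 0) = +0.003158
∂h/∂y = (686.9 − 690.5) / (135 − 0) = -0.02667
h(10, 225) = 690.5 + (+0.003158)·(10) + (-0.02667)·(225) = 690.5 +0.032 -6.000 = 684.532 ft.

684.5 ft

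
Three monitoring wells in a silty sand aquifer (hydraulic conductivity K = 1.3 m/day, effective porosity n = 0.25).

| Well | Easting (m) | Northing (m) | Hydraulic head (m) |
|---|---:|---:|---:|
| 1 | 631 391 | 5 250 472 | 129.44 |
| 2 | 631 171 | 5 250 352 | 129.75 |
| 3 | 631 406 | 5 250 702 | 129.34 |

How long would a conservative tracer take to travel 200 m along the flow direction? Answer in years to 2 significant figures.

With h = a·x + b·y + c and 1 as origin, the differences give:
  (-220)·a + (-120)·b = +0.31
  15·a + 230·b = -0.10
Eliminate b (×230 and ×(-120), subtract): -48800·a = 59.300 → a = ∂h/∂x = -0.001215
Back-substitute: b = ∂h/∂y = -0.0003555.
|∇h| = √(-0.001215² + -0.0003555²) = 0.001266
Seepage velocity v = K·i/n = 1.3 × 0.001266 / 0.25 = 0.006583 m/day.
t = 200 / 0.006583 = 3.038e+04 days = 83.2 years.

83 years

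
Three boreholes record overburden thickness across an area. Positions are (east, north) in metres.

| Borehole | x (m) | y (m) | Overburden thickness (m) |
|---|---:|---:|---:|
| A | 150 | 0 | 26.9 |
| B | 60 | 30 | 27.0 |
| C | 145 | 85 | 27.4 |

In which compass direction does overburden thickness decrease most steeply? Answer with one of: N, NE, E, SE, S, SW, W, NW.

Taking A as reference: B−A = (-90, 30, +0.1); C−A = (-5, 85, +0.5).
Solve a·Δx + b·Δy = Δd: det = (-90)·85 − (-5)·30 = -7500.
∂d/∂x = [(+0.1)·85 − (+0.5)·30] / -7500 = +0.0008667
∂d/∂y = [(-90)·(+0.5) − (-5)·(+0.1)] / -7500 = +0.005933
Steepest decrease is along −∇f = (-0.0008667 E, -0.005933 N) → south.

S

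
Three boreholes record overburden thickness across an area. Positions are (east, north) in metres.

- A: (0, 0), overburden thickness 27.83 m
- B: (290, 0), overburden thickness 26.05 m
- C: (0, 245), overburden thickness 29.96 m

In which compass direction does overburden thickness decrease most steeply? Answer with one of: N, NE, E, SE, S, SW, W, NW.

SE

∂d/∂x = (26.05 − 27.83) / (290 − 0) = -0.006138
∂d/∂y = (29.96 − 27.83) / (245 − 0) = +0.008694
Steepest decrease is along −∇f = (+0.006138 E, -0.008694 N) → southeast.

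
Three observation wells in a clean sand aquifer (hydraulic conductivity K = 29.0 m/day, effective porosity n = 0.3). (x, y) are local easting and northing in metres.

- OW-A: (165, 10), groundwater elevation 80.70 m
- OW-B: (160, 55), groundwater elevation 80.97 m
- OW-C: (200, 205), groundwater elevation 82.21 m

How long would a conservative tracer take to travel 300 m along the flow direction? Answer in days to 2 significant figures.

Taking OW-A as reference: OW-B−OW-A = (-5, 45, +0.27); OW-C−OW-A = (35, 195, +1.51).
Solve a·Δx + b·Δy = Δh: det = (-5)·195 − 35·45 = -2550.
∂h/∂x = [(+0.27)·195 − (+1.51)·45] / -2550 = +0.006000
∂h/∂y = [(-5)·(+1.51) − 35·(+0.27)] / -2550 = +0.006667
|∇h| = √(0.006000² + 0.006667²) = 0.008969
Seepage velocity v = K·i/n = 29.0 × 0.008969 / 0.3 = 0.867 m/day.
t = 300 / 0.867 = 346 days.

350 days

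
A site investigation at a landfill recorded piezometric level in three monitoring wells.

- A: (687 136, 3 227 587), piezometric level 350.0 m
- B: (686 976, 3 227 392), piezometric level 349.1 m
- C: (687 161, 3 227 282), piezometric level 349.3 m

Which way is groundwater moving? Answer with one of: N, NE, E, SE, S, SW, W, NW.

Differences from A: to B (Δx, Δy, Δh) = (-160, -195, -0.9); to C = (25, -305, -0.7).
Determinant of the coordinate differences = (-160)·(-305) − 25·(-195) = 53675.
∂h/∂x = [(-0.9)·(-305) − (-0.7)·(-195)] / 53675 = +0.002571
∂h/∂y = [(-160)·(-0.7) − 25·(-0.9)] / 53675 = +0.002506
Flow = −∇h = (-0.002571 east, -0.002506 north), which points southwest.

SW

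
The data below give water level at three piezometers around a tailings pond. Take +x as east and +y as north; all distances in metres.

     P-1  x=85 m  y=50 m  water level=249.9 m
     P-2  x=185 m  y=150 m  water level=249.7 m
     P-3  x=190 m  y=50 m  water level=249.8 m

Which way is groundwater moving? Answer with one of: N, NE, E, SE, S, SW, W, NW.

NE

Taking P-1 as reference: P-2−P-1 = (100, 100, -0.2); P-3−P-1 = (105, 0, -0.1).
Determinant of the coordinate differences = 100·0 − 105·100 = -10500.
∂h/∂x = [(-0.2)·0 − (-0.1)·100] / -10500 = -0.0009524
∂h/∂y = [100·(-0.1) − 105·(-0.2)] / -10500 = -0.001048
Flow = −∇h = (+0.0009524 east, +0.001048 north), which points northeast.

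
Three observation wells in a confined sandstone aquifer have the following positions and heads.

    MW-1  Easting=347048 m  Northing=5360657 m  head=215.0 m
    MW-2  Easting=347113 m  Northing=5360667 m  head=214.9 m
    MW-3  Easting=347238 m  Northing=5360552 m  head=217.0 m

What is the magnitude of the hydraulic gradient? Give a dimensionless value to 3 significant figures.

With h = a·x + b·y + c and MW-1 as origin, the differences give:
  65·a + 10·b = -0.1
  190·a + (-105)·b = +2.0
Eliminate b (×(-105) and ×10, subtract): -8725·a = -9.50 → a = ∂h/∂x = +0.001089
Back-substitute: b = ∂h/∂y = -0.01708.
|∇h| = √(0.001089² + -0.01708²) = 0.01711

0.0171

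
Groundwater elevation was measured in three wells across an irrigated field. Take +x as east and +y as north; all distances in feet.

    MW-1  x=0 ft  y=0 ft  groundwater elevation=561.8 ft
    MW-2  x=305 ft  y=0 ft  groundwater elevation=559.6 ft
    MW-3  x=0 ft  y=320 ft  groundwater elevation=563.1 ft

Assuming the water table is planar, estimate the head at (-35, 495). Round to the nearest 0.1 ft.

∂h/∂x = (559.6 − 561.8) / (305 − 0) = -0.007213
∂h/∂y = (563.1 − 561.8) / (320 − 0) = +0.004063
h(-35, 495) = 561.8 + (-0.007213)·(-35) + (+0.004063)·(495) = 561.8 +0.252 +2.011 = 564.063 ft.

564.1 ft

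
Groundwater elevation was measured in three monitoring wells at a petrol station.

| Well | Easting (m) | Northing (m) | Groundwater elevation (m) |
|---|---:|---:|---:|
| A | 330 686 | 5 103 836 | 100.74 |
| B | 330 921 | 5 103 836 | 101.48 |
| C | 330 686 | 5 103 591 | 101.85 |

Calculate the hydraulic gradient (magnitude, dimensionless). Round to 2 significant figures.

∂h/∂x = (101.48 − 100.74) / (330921 − 330686) = +0.003149
∂h/∂y = (101.85 − 100.74) / (5103591 − 5103836) = -0.004531
|∇h| = √(0.003149² + -0.004531²) = 0.005518

0.0055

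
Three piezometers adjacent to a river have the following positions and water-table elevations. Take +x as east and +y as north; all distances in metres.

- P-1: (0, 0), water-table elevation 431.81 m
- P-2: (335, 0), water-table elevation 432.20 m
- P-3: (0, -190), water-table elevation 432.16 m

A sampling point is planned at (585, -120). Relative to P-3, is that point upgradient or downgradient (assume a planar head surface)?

upgradient

∂h/∂x = (432.20 − 431.81) / (335 − 0) = +0.001164
∂h/∂y = (432.16 − 431.81) / (-190 − 0) = -0.001842
Head at (585, -120) = 431.81 + (+0.001164)·(585) + (-0.001842)·(-120) = 432.71 m.
That is higher than the 432.16 m at P-3, so the point is upgradient.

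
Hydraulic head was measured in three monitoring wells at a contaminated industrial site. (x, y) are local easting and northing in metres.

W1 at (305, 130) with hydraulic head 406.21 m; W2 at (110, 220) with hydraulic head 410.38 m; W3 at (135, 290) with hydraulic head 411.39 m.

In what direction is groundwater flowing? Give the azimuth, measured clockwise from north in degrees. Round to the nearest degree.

146°

Three-point gradient (reference W1): Δ to W2 = (-195, 90, +4.17), Δ to W3 = (-170, 160, +5.18).
∂h/∂x = -0.01264, ∂h/∂y = +0.01894 (det = -15900).
Flow direction (−∇h) has components (+0.01264 E, -0.01894 N).
Azimuth = atan2(E, N) = atan2(+0.01264, -0.01894) = 146.3° ≈ 146°.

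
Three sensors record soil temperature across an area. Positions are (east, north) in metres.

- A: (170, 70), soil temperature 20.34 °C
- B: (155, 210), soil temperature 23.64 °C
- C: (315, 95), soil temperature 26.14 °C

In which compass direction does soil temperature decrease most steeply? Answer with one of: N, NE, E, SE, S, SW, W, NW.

SW

With T = a·x + b·y + c and A as origin, the differences give:
  (-15)·a + 140·b = +3.30
  145·a + 25·b = +5.80
Eliminate b (×25 and ×140, subtract): -20675·a = -729.500 → a = ∂T/∂x = +0.03528
Back-substitute: b = ∂T/∂y = +0.02735.
Steepest decrease is along −∇f = (-0.03528 E, -0.02735 N) → southwest.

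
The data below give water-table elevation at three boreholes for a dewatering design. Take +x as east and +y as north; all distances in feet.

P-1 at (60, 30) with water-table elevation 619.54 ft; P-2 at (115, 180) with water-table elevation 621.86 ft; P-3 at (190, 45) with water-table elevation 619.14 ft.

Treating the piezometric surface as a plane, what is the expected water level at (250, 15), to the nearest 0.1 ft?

618.3 ft

With h = a·x + b·y + c and P-1 as origin, the differences give:
  55·a + 150·b = +2.32
  130·a + 15·b = -0.40
Eliminate b (×15 and ×150, subtract): -18675·a = 94.800 → a = ∂h/∂x = -0.005076
Back-substitute: b = ∂h/∂y = +0.01733.
h(250, 15) = 619.54 + (-0.005076)·(190) + (+0.01733)·(-15) = 619.54 -0.964 -0.260 = 618.316 ft.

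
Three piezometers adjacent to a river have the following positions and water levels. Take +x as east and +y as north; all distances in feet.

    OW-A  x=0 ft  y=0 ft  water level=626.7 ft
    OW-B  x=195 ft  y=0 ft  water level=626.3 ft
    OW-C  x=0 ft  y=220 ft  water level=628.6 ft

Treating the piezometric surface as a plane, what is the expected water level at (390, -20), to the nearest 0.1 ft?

625.7 ft

∂h/∂x = (626.3 − 626.7) / (195 − 0) = -0.002051
∂h/∂y = (628.6 − 626.7) / (220 − 0) = +0.008636
h(390, -20) = 626.7 + (-0.002051)·(390) + (+0.008636)·(-20) = 626.7 -0.800 -0.173 = 625.727 ft.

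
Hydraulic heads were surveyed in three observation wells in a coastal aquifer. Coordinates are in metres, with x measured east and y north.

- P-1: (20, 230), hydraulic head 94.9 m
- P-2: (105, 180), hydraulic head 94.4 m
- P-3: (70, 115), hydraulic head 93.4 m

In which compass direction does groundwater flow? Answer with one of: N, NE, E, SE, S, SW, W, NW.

Taking P-1 as reference: P-2−P-1 = (85, -50, -0.5); P-3−P-1 = (50, -115, -1.5).
Solve a·Δx + b·Δy = Δh: det = 85·(-115) − 50·(-50) = -7275.
∂h/∂x = [(-0.5)·(-115) − (-1.5)·(-50)] / -7275 = +0.002405
∂h/∂y = [85·(-1.5) − 50·(-0.5)] / -7275 = +0.01409
Flow = −∇h = (-0.002405 east, -0.01409 north), which points south.

S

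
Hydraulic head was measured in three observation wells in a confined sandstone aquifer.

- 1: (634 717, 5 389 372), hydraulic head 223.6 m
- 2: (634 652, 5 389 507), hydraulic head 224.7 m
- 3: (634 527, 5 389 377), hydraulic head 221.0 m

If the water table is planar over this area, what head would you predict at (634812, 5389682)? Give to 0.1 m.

229.6 m

Differences from 1: to 2 (Δx, Δy, Δh) = (-65, 135, +1.1); to 3 = (-190, 5, -2.6).
Determinant of the coordinate differences = (-65)·5 − (-190)·135 = 25325.
∂h/∂x = [(+1.1)·5 − (-2.6)·135] / 25325 = +0.01408
∂h/∂y = [(-65)·(-2.6) − (-190)·(+1.1)] / 25325 = +0.01493
h(634812, 5389682) = 223.6 + (+0.01408)·(95) + (+0.01493)·(310) = 223.6 +1.337 +4.627 = 229.564 m.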